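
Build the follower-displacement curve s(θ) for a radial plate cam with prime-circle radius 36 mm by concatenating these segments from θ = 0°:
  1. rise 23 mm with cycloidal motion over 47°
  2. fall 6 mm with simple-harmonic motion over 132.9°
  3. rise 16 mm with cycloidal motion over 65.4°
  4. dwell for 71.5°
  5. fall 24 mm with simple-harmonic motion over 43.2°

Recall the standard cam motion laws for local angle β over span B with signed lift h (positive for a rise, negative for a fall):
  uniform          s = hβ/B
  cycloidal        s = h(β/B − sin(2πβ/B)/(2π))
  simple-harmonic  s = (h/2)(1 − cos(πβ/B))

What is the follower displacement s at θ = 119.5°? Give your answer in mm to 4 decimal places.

seg 1 [0°–47°] cycloidal, h=23: full span → s += 23 → s = 23.0000
seg 2 [47°–179.9°] simple-harmonic, h=-6: θ=119.5° here. β=72.5, B=132.9. -6/2·(1 − cos(π·0.5455)) = -3.4276 → s = 19.5724

19.5724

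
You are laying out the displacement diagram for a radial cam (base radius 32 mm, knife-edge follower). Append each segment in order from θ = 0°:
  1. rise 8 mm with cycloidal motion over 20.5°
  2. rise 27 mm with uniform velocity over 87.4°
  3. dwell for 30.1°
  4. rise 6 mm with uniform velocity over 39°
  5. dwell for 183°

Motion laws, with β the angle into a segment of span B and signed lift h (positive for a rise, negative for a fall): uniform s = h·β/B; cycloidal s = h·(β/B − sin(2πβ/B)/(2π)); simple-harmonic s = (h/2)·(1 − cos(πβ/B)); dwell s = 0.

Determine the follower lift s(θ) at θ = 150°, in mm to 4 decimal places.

seg 1 [0°–20.5°] cycloidal, h=8: full span → s += 8 → s = 8.0000
seg 2 [20.5°–107.9°] uniform, h=27: full span → s += 27 → s = 35.0000
seg 3 [107.9°–138°] dwell: s stays 35.0000
seg 4 [138°–177°] uniform, h=6: θ=150° here. β=12, B=39. 6·12/39 = 1.8462 → s = 36.8462

36.8462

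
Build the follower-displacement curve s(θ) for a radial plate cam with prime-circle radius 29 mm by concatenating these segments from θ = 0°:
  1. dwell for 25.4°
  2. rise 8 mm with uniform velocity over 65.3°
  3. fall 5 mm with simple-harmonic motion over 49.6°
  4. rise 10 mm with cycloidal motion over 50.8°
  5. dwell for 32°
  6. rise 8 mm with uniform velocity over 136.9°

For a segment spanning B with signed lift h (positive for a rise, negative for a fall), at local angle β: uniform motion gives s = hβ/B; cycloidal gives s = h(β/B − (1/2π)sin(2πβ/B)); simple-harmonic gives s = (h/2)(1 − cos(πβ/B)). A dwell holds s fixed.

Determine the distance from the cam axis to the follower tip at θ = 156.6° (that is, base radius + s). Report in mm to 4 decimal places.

seg 1 [0°–25.4°] dwell: s stays 0.0000
seg 2 [25.4°–90.7°] uniform, h=8: full span → s += 8 → s = 8.0000
seg 3 [90.7°–140.3°] simple-harmonic, h=-5: full span → s += -5 → s = 3.0000
seg 4 [140.3°–191.1°] cycloidal, h=10: θ=156.6° here. β=16.3, B=50.8. 10·(0.3209 − sin(2π·0.3209)/(2π)) = 1.7723 → s = 4.7723
radial distance = base radius + s = 29 + 4.7723 = 33.7723

33.7723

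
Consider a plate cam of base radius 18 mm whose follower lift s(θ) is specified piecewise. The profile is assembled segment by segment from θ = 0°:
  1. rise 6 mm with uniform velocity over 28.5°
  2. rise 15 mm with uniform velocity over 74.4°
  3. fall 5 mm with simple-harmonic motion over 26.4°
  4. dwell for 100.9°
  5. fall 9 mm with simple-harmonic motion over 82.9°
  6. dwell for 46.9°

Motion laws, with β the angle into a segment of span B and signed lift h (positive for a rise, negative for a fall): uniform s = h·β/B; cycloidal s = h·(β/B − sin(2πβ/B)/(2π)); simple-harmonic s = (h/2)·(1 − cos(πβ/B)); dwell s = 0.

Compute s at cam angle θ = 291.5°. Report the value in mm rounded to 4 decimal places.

seg 1 [0°–28.5°] uniform, h=6: full span → s += 6 → s = 6.0000
seg 2 [28.5°–102.9°] uniform, h=15: full span → s += 15 → s = 21.0000
seg 3 [102.9°–129.3°] simple-harmonic, h=-5: full span → s += -5 → s = 16.0000
seg 4 [129.3°–230.2°] dwell: s stays 16.0000
seg 5 [230.2°–313.1°] simple-harmonic, h=-9: θ=291.5° here. β=61.3, B=82.9. -9/2·(1 − cos(π·0.7394)) = -7.5747 → s = 8.4253

8.4253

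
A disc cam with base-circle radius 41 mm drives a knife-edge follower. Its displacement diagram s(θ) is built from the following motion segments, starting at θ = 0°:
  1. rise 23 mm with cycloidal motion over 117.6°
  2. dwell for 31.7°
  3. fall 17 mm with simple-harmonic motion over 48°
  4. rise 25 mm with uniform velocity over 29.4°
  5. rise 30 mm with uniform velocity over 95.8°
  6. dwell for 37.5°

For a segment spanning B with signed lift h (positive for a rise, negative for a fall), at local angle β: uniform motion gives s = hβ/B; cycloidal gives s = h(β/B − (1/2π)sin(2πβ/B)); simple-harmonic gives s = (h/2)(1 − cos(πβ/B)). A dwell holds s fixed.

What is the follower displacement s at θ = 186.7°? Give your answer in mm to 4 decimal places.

seg 1 [0°–117.6°] cycloidal, h=23: full span → s += 23 → s = 23.0000
seg 2 [117.6°–149.3°] dwell: s stays 23.0000
seg 3 [149.3°–197.3°] simple-harmonic, h=-17: θ=186.7° here. β=37.4, B=48. -17/2·(1 − cos(π·0.7792)) = -15.0352 → s = 7.9648

7.9648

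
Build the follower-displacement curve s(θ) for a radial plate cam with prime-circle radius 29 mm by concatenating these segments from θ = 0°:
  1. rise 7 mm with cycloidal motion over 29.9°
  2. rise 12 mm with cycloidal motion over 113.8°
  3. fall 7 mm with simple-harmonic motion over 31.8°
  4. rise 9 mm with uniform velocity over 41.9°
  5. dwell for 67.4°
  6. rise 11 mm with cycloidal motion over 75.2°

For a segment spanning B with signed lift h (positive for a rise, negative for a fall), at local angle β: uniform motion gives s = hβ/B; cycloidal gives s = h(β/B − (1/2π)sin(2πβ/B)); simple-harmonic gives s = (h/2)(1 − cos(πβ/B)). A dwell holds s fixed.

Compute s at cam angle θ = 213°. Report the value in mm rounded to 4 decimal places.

seg 1 [0°–29.9°] cycloidal, h=7: full span → s += 7 → s = 7.0000
seg 2 [29.9°–143.7°] cycloidal, h=12: full span → s += 12 → s = 19.0000
seg 3 [143.7°–175.5°] simple-harmonic, h=-7: full span → s += -7 → s = 12.0000
seg 4 [175.5°–217.4°] uniform, h=9: θ=213° here. β=37.5, B=41.9. 9·37.5/41.9 = 8.0549 → s = 20.0549

20.0549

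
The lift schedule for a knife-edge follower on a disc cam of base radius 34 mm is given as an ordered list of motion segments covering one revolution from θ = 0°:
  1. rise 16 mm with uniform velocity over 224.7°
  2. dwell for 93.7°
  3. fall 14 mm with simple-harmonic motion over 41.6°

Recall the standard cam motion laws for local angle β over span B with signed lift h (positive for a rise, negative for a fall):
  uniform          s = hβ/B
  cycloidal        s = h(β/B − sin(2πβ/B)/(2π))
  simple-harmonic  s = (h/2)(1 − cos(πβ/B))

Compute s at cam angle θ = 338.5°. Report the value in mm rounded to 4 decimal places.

seg 1 [0°–224.7°] uniform, h=16: full span → s += 16 → s = 16.0000
seg 2 [224.7°–318.4°] dwell: s stays 16.0000
seg 3 [318.4°–360°] simple-harmonic, h=-14: θ=338.5° here. β=20.1, B=41.6. -14/2·(1 − cos(π·0.4832)) = -6.6301 → s = 9.3699

9.3699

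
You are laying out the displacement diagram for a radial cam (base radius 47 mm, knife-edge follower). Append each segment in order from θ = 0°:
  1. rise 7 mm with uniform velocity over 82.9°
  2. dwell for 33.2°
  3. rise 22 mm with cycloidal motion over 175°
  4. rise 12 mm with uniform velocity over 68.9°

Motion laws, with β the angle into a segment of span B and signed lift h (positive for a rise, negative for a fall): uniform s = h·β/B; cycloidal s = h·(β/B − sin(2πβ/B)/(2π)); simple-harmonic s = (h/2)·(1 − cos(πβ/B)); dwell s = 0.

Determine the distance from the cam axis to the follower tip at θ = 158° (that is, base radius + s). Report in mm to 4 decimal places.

seg 1 [0°–82.9°] uniform, h=7: full span → s += 7 → s = 7.0000
seg 2 [82.9°–116.1°] dwell: s stays 7.0000
seg 3 [116.1°–291.1°] cycloidal, h=22: θ=158° here. β=41.9, B=175. 22·(0.2394 − sin(2π·0.2394)/(2π)) = 1.7737 → s = 8.7737
radial distance = base radius + s = 47 + 8.7737 = 55.7737

55.7737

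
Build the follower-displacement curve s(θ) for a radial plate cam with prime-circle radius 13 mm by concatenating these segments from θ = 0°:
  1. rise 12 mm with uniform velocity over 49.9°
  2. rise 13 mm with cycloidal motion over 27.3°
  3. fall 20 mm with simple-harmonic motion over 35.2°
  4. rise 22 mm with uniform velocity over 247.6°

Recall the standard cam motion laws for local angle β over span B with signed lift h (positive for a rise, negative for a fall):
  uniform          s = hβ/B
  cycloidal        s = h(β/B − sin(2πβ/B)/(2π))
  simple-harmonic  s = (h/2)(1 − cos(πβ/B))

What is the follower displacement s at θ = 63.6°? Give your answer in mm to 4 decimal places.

seg 1 [0°–49.9°] uniform, h=12: full span → s += 12 → s = 12.0000
seg 2 [49.9°–77.2°] cycloidal, h=13: θ=63.6° here. β=13.7, B=27.3. 13·(0.5018 − sin(2π·0.5018)/(2π)) = 6.5476 → s = 18.5476

18.5476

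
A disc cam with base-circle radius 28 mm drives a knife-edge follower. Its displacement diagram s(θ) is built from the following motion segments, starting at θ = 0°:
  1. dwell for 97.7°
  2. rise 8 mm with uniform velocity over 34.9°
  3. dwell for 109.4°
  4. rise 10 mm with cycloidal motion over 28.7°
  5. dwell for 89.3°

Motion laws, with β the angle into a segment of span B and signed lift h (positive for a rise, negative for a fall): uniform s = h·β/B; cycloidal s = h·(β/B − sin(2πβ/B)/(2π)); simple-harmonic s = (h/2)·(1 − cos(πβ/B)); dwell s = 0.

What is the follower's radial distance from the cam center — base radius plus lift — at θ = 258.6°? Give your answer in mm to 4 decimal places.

seg 1 [0°–97.7°] dwell: s stays 0.0000
seg 2 [97.7°–132.6°] uniform, h=8: full span → s += 8 → s = 8.0000
seg 3 [132.6°–242°] dwell: s stays 8.0000
seg 4 [242°–270.7°] cycloidal, h=10: θ=258.6° here. β=16.6, B=28.7. 10·(0.5784 − sin(2π·0.5784)/(2π)) = 6.5366 → s = 14.5366
radial distance = base radius + s = 28 + 14.5366 = 42.5366

42.5366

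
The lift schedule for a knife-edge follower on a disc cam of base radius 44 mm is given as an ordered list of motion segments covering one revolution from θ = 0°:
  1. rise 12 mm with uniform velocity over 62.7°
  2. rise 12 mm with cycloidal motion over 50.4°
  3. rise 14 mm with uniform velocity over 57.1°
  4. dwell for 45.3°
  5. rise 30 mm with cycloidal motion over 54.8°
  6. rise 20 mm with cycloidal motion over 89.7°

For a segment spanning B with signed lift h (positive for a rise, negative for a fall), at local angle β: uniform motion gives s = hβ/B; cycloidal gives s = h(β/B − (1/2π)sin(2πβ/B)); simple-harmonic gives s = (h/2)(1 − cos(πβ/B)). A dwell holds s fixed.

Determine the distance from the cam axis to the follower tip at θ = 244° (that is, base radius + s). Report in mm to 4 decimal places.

seg 1 [0°–62.7°] uniform, h=12: full span → s += 12 → s = 12.0000
seg 2 [62.7°–113.1°] cycloidal, h=12: full span → s += 12 → s = 24.0000
seg 3 [113.1°–170.2°] uniform, h=14: full span → s += 14 → s = 38.0000
seg 4 [170.2°–215.5°] dwell: s stays 38.0000
seg 5 [215.5°–270.3°] cycloidal, h=30: θ=244° here. β=28.5, B=54.8. 30·(0.5201 − sin(2π·0.5201)/(2π)) = 16.2028 → s = 54.2028
radial distance = base radius + s = 44 + 54.2028 = 98.2028

98.2028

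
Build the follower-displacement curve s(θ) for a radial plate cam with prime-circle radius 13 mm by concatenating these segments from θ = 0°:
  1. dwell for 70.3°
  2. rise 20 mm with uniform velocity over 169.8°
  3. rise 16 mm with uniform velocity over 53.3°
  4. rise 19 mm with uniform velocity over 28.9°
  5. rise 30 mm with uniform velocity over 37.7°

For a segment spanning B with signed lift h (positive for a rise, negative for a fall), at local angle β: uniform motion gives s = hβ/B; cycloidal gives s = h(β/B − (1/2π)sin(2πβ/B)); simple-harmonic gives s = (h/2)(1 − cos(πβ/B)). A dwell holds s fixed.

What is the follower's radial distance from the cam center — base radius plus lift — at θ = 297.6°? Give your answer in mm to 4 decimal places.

seg 1 [0°–70.3°] dwell: s stays 0.0000
seg 2 [70.3°–240.1°] uniform, h=20: full span → s += 20 → s = 20.0000
seg 3 [240.1°–293.4°] uniform, h=16: full span → s += 16 → s = 36.0000
seg 4 [293.4°–322.3°] uniform, h=19: θ=297.6° here. β=4.2, B=28.9. 19·4.2/28.9 = 2.7612 → s = 38.7612
radial distance = base radius + s = 13 + 38.7612 = 51.7612

51.7612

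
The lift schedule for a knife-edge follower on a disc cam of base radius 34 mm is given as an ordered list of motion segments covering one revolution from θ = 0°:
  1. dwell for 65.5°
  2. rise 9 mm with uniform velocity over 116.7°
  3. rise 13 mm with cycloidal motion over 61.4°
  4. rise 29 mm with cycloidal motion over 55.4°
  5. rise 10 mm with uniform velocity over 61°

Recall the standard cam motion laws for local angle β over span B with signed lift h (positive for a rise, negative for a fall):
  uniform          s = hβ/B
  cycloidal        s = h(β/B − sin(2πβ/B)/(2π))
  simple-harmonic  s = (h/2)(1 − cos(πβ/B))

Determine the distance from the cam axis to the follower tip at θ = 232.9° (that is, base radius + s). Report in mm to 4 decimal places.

seg 1 [0°–65.5°] dwell: s stays 0.0000
seg 2 [65.5°–182.2°] uniform, h=9: full span → s += 9 → s = 9.0000
seg 3 [182.2°–243.6°] cycloidal, h=13: θ=232.9° here. β=50.7, B=61.4. 13·(0.8257 − sin(2π·0.8257)/(2π)) = 12.5737 → s = 21.5737
radial distance = base radius + s = 34 + 21.5737 = 55.5737

55.5737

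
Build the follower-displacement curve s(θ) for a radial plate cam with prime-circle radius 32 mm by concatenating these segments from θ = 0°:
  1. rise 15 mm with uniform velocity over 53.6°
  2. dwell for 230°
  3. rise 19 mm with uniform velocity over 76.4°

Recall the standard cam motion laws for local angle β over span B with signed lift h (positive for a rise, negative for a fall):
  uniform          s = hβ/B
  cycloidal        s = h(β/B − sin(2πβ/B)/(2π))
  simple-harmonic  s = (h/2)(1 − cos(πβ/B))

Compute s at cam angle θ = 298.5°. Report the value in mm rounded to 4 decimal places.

seg 1 [0°–53.6°] uniform, h=15: full span → s += 15 → s = 15.0000
seg 2 [53.6°–283.6°] dwell: s stays 15.0000
seg 3 [283.6°–360°] uniform, h=19: θ=298.5° here. β=14.9, B=76.4. 19·14.9/76.4 = 3.7055 → s = 18.7055

18.7055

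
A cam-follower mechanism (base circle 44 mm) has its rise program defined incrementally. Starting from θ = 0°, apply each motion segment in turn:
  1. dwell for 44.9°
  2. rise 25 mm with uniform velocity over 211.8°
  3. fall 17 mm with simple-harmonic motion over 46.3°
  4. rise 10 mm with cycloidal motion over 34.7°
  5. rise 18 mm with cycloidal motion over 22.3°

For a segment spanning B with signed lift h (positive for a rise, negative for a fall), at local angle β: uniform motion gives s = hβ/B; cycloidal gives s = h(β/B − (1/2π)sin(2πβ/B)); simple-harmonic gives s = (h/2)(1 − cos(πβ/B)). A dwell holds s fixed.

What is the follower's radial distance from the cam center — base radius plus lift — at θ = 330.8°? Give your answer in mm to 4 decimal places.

seg 1 [0°–44.9°] dwell: s stays 0.0000
seg 2 [44.9°–256.7°] uniform, h=25: full span → s += 25 → s = 25.0000
seg 3 [256.7°–303°] simple-harmonic, h=-17: full span → s += -17 → s = 8.0000
seg 4 [303°–337.7°] cycloidal, h=10: θ=330.8° here. β=27.8, B=34.7. 10·(0.8012 − sin(2π·0.8012)/(2π)) = 9.5216 → s = 17.5216
radial distance = base radius + s = 44 + 17.5216 = 61.5216

61.5216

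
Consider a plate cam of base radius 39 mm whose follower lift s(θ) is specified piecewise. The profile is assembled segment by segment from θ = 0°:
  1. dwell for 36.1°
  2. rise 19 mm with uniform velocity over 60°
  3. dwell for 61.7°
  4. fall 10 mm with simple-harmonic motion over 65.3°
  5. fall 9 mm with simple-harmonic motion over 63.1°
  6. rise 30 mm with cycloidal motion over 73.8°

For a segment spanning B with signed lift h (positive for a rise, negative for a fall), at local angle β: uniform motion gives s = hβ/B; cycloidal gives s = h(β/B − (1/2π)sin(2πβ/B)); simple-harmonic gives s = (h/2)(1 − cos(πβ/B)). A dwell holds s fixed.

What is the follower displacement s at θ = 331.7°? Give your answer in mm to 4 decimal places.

seg 1 [0°–36.1°] dwell: s stays 0.0000
seg 2 [36.1°–96.1°] uniform, h=19: full span → s += 19 → s = 19.0000
seg 3 [96.1°–157.8°] dwell: s stays 19.0000
seg 4 [157.8°–223.1°] simple-harmonic, h=-10: full span → s += -10 → s = 9.0000
seg 5 [223.1°–286.2°] simple-harmonic, h=-9: full span → s += -9 → s = 0.0000
seg 6 [286.2°–360°] cycloidal, h=30: θ=331.7° here. β=45.5, B=73.8. 30·(0.6165 − sin(2π·0.6165)/(2π)) = 21.6878 → s = 21.6878

21.6878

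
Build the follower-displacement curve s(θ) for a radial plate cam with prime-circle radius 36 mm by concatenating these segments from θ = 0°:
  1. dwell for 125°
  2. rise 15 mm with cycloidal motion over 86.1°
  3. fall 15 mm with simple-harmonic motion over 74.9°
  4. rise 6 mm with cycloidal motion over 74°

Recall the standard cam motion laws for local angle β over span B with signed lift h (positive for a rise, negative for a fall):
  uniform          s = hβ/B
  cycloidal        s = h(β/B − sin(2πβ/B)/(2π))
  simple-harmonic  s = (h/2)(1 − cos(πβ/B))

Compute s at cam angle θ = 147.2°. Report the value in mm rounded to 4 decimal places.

seg 1 [0°–125°] dwell: s stays 0.0000
seg 2 [125°–211.1°] cycloidal, h=15: θ=147.2° here. β=22.2, B=86.1. 15·(0.2578 − sin(2π·0.2578)/(2π)) = 1.4832 → s = 1.4832

1.4832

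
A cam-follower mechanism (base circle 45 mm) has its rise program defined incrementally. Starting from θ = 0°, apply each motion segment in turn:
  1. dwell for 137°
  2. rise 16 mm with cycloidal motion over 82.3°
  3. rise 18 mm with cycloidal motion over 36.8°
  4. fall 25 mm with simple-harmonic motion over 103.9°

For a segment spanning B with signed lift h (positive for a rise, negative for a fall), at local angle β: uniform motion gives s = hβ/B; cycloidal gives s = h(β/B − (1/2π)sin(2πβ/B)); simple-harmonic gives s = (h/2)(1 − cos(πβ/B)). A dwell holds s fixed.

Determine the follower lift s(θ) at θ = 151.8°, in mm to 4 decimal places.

seg 1 [0°–137°] dwell: s stays 0.0000
seg 2 [137°–219.3°] cycloidal, h=16: θ=151.8° here. β=14.8, B=82.3. 16·(0.1798 − sin(2π·0.1798)/(2π)) = 0.5743 → s = 0.5743

0.5743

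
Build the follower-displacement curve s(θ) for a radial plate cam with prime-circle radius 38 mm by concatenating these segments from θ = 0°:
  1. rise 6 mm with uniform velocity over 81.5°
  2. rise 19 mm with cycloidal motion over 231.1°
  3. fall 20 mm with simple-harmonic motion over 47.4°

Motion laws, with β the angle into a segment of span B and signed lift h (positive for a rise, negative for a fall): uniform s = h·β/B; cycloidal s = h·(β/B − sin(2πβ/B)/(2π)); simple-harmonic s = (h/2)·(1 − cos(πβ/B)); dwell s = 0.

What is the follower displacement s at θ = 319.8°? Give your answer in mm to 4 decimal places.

seg 1 [0°–81.5°] uniform, h=6: full span → s += 6 → s = 6.0000
seg 2 [81.5°–312.6°] cycloidal, h=19: full span → s += 19 → s = 25.0000
seg 3 [312.6°–360°] simple-harmonic, h=-20: θ=319.8° here. β=7.2, B=47.4. -20/2·(1 − cos(π·0.1519)) = -1.1172 → s = 23.8828

23.8828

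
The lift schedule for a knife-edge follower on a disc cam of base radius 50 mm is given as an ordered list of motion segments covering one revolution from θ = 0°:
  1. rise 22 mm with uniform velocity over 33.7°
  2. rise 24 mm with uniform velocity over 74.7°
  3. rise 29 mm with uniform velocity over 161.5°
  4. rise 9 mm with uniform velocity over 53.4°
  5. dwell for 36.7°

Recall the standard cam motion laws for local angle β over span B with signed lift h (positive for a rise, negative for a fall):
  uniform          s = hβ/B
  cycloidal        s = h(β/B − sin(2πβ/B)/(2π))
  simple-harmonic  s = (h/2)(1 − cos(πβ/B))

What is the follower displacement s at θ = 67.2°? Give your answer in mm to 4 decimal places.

seg 1 [0°–33.7°] uniform, h=22: full span → s += 22 → s = 22.0000
seg 2 [33.7°–108.4°] uniform, h=24: θ=67.2° here. β=33.5, B=74.7. 24·33.5/74.7 = 10.7631 → s = 32.7631

32.7631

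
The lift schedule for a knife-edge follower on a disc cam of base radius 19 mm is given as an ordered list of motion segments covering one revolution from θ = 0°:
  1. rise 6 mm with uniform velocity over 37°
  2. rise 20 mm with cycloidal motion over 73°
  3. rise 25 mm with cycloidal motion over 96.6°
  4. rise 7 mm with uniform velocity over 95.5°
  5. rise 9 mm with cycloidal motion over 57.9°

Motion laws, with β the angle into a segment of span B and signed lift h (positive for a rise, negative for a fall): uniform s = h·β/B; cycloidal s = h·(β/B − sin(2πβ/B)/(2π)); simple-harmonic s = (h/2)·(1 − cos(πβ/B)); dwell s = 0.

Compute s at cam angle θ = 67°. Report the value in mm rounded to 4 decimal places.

seg 1 [0°–37°] uniform, h=6: full span → s += 6 → s = 6.0000
seg 2 [37°–110°] cycloidal, h=20: θ=67° here. β=30, B=73. 20·(0.4110 − sin(2π·0.4110)/(2π)) = 6.5298 → s = 12.5298

12.5298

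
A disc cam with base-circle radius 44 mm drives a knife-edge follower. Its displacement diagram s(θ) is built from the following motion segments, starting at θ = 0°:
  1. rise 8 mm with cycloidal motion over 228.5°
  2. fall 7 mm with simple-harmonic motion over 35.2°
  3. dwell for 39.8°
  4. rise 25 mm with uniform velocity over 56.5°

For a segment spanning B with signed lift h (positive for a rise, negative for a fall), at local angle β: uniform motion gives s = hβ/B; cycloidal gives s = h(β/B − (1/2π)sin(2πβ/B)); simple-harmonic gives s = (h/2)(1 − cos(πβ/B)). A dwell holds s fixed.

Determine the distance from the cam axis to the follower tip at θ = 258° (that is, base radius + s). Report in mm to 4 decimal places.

seg 1 [0°–228.5°] cycloidal, h=8: full span → s += 8 → s = 8.0000
seg 2 [228.5°–263.7°] simple-harmonic, h=-7: θ=258° here. β=29.5, B=35.2. -7/2·(1 − cos(π·0.8381)) = -6.5568 → s = 1.4432
radial distance = base radius + s = 44 + 1.4432 = 45.4432

45.4432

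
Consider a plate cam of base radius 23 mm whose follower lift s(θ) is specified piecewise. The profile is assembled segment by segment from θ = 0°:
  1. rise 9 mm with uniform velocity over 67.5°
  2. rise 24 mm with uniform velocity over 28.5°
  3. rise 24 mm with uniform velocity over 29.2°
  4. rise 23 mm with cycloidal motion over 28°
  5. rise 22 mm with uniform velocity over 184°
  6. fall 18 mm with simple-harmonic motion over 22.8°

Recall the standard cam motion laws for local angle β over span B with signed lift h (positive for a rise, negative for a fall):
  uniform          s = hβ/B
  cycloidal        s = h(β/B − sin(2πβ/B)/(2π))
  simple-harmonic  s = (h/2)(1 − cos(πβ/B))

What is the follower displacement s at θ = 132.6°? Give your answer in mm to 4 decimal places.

seg 1 [0°–67.5°] uniform, h=9: full span → s += 9 → s = 9.0000
seg 2 [67.5°–96°] uniform, h=24: full span → s += 24 → s = 33.0000
seg 3 [96°–125.2°] uniform, h=24: full span → s += 24 → s = 57.0000
seg 4 [125.2°–153.2°] cycloidal, h=23: θ=132.6° here. β=7.4, B=28. 23·(0.2643 − sin(2π·0.2643)/(2π)) = 2.4327 → s = 59.4327

59.4327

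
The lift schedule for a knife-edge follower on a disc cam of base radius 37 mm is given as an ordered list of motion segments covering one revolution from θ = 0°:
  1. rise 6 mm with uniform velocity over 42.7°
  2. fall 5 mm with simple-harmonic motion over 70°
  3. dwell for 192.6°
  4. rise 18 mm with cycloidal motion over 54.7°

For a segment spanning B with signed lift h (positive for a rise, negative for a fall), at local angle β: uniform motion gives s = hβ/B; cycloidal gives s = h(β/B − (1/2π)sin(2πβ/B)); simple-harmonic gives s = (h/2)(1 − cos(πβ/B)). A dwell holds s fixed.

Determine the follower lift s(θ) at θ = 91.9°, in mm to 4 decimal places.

seg 1 [0°–42.7°] uniform, h=6: full span → s += 6 → s = 6.0000
seg 2 [42.7°–112.7°] simple-harmonic, h=-5: θ=91.9° here. β=49.2, B=70. -5/2·(1 − cos(π·0.7029)) = -3.9876 → s = 2.0124

2.0124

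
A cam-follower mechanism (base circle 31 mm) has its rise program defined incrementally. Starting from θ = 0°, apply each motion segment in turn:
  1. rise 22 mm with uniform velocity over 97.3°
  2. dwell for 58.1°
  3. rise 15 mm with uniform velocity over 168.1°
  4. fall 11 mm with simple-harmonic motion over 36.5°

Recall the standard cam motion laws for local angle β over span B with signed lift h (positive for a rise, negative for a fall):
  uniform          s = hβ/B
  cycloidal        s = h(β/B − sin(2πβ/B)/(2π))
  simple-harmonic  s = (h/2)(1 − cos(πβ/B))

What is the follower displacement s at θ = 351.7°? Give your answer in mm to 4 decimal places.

seg 1 [0°–97.3°] uniform, h=22: full span → s += 22 → s = 22.0000
seg 2 [97.3°–155.4°] dwell: s stays 22.0000
seg 3 [155.4°–323.5°] uniform, h=15: full span → s += 15 → s = 37.0000
seg 4 [323.5°–360°] simple-harmonic, h=-11: θ=351.7° here. β=28.2, B=36.5. -11/2·(1 − cos(π·0.7726)) = -9.6552 → s = 27.3448

27.3448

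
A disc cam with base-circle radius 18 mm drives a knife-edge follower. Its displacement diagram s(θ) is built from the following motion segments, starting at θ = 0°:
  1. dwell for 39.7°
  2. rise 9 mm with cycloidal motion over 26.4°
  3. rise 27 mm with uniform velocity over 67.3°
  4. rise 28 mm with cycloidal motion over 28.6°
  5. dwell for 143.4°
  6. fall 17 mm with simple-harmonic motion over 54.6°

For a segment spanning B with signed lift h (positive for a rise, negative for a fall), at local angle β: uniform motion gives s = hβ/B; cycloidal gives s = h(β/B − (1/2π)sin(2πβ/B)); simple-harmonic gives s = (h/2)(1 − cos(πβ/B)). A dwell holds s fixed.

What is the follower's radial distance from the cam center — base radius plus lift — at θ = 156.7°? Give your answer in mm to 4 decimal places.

seg 1 [0°–39.7°] dwell: s stays 0.0000
seg 2 [39.7°–66.1°] cycloidal, h=9: full span → s += 9 → s = 9.0000
seg 3 [66.1°–133.4°] uniform, h=27: full span → s += 27 → s = 36.0000
seg 4 [133.4°–162°] cycloidal, h=28: θ=156.7° here. β=23.3, B=28.6. 28·(0.8147 − sin(2π·0.8147)/(2π)) = 26.9045 → s = 62.9045
radial distance = base radius + s = 18 + 62.9045 = 80.9045

80.9045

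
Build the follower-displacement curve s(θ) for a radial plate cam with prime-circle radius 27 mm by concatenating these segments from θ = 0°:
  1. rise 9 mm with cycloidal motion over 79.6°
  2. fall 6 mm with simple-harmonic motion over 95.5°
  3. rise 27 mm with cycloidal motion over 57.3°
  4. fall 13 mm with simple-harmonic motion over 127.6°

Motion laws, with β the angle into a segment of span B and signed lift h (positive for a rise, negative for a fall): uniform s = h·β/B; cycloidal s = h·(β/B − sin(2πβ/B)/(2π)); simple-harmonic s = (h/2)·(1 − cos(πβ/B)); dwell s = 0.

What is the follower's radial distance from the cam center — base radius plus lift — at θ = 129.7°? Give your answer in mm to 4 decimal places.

seg 1 [0°–79.6°] cycloidal, h=9: full span → s += 9 → s = 9.0000
seg 2 [79.6°–175.1°] simple-harmonic, h=-6: θ=129.7° here. β=50.1, B=95.5. -6/2·(1 − cos(π·0.5246)) = -3.2317 → s = 5.7683
radial distance = base radius + s = 27 + 5.7683 = 32.7683

32.7683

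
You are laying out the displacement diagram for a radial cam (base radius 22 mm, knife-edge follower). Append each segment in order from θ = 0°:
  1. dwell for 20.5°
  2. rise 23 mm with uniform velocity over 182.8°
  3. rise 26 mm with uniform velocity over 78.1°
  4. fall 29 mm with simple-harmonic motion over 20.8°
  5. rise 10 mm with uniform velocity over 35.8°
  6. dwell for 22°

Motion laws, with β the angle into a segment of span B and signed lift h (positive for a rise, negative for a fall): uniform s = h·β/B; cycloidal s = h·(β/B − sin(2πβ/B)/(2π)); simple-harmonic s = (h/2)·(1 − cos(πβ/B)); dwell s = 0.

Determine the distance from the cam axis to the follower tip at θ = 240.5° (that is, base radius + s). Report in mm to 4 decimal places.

seg 1 [0°–20.5°] dwell: s stays 0.0000
seg 2 [20.5°–203.3°] uniform, h=23: full span → s += 23 → s = 23.0000
seg 3 [203.3°–281.4°] uniform, h=26: θ=240.5° here. β=37.2, B=78.1. 26·37.2/78.1 = 12.3841 → s = 35.3841
radial distance = base radius + s = 22 + 35.3841 = 57.3841

57.3841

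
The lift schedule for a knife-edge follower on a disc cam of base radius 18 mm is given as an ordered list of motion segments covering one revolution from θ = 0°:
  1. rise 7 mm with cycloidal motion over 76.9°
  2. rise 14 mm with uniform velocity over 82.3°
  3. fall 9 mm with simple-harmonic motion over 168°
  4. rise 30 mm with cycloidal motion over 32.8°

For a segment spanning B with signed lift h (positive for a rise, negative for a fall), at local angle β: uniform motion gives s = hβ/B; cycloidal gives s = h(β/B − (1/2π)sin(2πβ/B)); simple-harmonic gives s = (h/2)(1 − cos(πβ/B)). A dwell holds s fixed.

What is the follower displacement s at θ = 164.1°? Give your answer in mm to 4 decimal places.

seg 1 [0°–76.9°] cycloidal, h=7: full span → s += 7 → s = 7.0000
seg 2 [76.9°–159.2°] uniform, h=14: full span → s += 14 → s = 21.0000
seg 3 [159.2°–327.2°] simple-harmonic, h=-9: θ=164.1° here. β=4.9, B=168. -9/2·(1 − cos(π·0.0292)) = -0.0189 → s = 20.9811

20.9811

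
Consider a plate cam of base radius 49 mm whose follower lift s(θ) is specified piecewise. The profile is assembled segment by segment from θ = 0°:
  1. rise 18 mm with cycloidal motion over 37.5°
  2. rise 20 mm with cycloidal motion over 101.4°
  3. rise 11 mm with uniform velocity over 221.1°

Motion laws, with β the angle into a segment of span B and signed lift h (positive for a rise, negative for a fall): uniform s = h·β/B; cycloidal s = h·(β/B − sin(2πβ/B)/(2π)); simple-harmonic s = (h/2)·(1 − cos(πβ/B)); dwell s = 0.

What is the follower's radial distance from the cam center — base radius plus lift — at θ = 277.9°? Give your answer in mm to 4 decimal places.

seg 1 [0°–37.5°] cycloidal, h=18: full span → s += 18 → s = 18.0000
seg 2 [37.5°–138.9°] cycloidal, h=20: full span → s += 20 → s = 38.0000
seg 3 [138.9°–360°] uniform, h=11: θ=277.9° here. β=139, B=221.1. 11·139/221.1 = 6.9154 → s = 44.9154
radial distance = base radius + s = 49 + 44.9154 = 93.9154

93.9154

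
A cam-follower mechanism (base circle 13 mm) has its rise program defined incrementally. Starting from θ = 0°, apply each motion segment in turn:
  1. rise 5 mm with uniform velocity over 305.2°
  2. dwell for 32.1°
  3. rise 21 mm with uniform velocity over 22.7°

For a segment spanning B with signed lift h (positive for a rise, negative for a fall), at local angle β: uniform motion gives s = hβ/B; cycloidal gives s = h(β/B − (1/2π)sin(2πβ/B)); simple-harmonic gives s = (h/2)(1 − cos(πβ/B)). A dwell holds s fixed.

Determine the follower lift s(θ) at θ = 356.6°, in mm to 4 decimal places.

seg 1 [0°–305.2°] uniform, h=5: full span → s += 5 → s = 5.0000
seg 2 [305.2°–337.3°] dwell: s stays 5.0000
seg 3 [337.3°–360°] uniform, h=21: θ=356.6° here. β=19.3, B=22.7. 21·19.3/22.7 = 17.8546 → s = 22.8546

22.8546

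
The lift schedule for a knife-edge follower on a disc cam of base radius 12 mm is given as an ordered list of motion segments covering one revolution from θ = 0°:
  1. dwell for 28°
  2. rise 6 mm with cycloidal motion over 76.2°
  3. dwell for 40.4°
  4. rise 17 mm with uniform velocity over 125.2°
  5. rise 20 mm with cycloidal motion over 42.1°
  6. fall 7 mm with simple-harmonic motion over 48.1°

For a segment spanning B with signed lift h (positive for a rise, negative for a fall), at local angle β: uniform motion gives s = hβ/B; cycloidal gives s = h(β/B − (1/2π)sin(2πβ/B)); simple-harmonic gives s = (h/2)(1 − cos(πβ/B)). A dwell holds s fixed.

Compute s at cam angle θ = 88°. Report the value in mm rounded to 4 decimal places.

seg 1 [0°–28°] dwell: s stays 0.0000
seg 2 [28°–104.2°] cycloidal, h=6: θ=88° here. β=60, B=76.2. 6·(0.7874 − sin(2π·0.7874)/(2π)) = 5.6531 → s = 5.6531

5.6531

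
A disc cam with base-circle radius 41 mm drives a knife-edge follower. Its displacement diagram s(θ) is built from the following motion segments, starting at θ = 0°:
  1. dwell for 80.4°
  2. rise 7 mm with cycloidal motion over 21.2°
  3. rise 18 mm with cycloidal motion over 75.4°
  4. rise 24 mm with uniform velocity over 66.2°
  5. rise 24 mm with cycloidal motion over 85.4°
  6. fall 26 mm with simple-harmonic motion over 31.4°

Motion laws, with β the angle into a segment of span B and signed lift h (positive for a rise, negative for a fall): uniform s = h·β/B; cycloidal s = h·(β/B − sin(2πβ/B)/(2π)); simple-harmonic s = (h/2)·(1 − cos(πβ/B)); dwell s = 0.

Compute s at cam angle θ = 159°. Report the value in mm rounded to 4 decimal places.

seg 1 [0°–80.4°] dwell: s stays 0.0000
seg 2 [80.4°–101.6°] cycloidal, h=7: full span → s += 7 → s = 7.0000
seg 3 [101.6°–177°] cycloidal, h=18: θ=159° here. β=57.4, B=75.4. 18·(0.7613 − sin(2π·0.7613)/(2π)) = 16.5605 → s = 23.5605

23.5605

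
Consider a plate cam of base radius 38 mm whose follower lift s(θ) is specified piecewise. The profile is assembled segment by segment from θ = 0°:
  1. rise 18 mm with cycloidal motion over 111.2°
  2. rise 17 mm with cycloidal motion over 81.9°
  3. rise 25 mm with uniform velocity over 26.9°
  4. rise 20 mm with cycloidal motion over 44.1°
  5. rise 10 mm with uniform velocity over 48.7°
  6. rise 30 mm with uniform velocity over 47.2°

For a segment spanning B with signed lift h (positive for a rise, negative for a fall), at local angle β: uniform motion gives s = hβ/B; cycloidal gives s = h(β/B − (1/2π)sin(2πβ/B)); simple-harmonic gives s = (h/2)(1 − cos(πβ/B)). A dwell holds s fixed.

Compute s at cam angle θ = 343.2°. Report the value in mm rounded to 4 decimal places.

seg 1 [0°–111.2°] cycloidal, h=18: full span → s += 18 → s = 18.0000
seg 2 [111.2°–193.1°] cycloidal, h=17: full span → s += 17 → s = 35.0000
seg 3 [193.1°–220°] uniform, h=25: full span → s += 25 → s = 60.0000
seg 4 [220°–264.1°] cycloidal, h=20: full span → s += 20 → s = 80.0000
seg 5 [264.1°–312.8°] uniform, h=10: full span → s += 10 → s = 90.0000
seg 6 [312.8°–360°] uniform, h=30: θ=343.2° here. β=30.4, B=47.2. 30·30.4/47.2 = 19.3220 → s = 109.3220

109.3220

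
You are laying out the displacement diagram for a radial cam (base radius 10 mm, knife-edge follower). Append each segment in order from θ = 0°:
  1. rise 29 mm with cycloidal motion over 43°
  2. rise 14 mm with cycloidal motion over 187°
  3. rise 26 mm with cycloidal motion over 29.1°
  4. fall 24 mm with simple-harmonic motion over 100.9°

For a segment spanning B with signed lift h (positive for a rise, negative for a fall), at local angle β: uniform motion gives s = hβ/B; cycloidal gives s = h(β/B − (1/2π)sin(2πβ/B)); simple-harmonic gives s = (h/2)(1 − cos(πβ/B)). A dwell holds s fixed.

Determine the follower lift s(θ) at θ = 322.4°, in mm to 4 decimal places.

seg 1 [0°–43°] cycloidal, h=29: full span → s += 29 → s = 29.0000
seg 2 [43°–230°] cycloidal, h=14: full span → s += 14 → s = 43.0000
seg 3 [230°–259.1°] cycloidal, h=26: full span → s += 26 → s = 69.0000
seg 4 [259.1°–360°] simple-harmonic, h=-24: θ=322.4° here. β=63.3, B=100.9. -24/2·(1 − cos(π·0.6274)) = -16.6741 → s = 52.3259

52.3259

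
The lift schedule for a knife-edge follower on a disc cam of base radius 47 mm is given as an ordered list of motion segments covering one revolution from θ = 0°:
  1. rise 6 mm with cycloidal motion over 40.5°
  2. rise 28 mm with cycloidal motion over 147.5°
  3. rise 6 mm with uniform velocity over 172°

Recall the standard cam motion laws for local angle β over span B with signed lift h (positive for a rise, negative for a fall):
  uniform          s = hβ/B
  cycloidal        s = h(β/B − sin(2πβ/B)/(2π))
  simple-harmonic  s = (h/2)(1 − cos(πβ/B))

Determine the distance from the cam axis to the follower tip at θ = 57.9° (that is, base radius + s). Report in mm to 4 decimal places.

seg 1 [0°–40.5°] cycloidal, h=6: full span → s += 6 → s = 6.0000
seg 2 [40.5°–188°] cycloidal, h=28: θ=57.9° here. β=17.4, B=147.5. 28·(0.1180 − sin(2π·0.1180)/(2π)) = 0.2942 → s = 6.2942
radial distance = base radius + s = 47 + 6.2942 = 53.2942

53.2942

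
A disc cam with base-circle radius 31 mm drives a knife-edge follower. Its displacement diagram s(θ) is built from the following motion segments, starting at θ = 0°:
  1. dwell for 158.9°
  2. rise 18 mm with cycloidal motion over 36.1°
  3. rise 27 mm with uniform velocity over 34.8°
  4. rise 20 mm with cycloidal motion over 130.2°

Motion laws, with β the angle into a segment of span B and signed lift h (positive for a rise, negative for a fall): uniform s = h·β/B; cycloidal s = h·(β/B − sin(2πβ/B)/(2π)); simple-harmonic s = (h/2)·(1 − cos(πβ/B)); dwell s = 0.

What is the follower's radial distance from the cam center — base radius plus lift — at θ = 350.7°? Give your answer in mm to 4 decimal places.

seg 1 [0°–158.9°] dwell: s stays 0.0000
seg 2 [158.9°–195°] cycloidal, h=18: full span → s += 18 → s = 18.0000
seg 3 [195°–229.8°] uniform, h=27: full span → s += 27 → s = 45.0000
seg 4 [229.8°–360°] cycloidal, h=20: θ=350.7° here. β=120.9, B=130.2. 20·(0.9286 − sin(2π·0.9286)/(2π)) = 19.9525 → s = 64.9525
radial distance = base radius + s = 31 + 64.9525 = 95.9525

95.9525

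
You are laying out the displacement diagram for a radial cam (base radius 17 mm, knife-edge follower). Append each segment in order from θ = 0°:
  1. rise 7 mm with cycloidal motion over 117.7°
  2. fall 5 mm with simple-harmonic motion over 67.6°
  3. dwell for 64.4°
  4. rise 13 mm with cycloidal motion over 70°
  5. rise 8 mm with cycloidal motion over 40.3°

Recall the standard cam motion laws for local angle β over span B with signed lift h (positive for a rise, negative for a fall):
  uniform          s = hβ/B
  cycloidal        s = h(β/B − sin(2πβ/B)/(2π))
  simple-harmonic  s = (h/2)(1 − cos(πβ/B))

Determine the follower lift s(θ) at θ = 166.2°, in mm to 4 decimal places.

seg 1 [0°–117.7°] cycloidal, h=7: full span → s += 7 → s = 7.0000
seg 2 [117.7°–185.3°] simple-harmonic, h=-5: θ=166.2° here. β=48.5, B=67.6. -5/2·(1 − cos(π·0.7175)) = -4.0781 → s = 2.9219

2.9219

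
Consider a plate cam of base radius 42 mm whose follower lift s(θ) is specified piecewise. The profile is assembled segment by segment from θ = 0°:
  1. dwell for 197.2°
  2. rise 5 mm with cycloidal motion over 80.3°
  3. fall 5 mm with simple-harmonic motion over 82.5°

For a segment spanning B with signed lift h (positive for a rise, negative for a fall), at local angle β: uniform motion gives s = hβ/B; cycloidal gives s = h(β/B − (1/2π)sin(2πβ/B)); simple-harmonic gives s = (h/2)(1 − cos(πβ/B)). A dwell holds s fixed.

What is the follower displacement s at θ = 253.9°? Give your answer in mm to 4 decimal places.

seg 1 [0°–197.2°] dwell: s stays 0.0000
seg 2 [197.2°–277.5°] cycloidal, h=5: θ=253.9° here. β=56.7, B=80.3. 5·(0.7061 − sin(2π·0.7061)/(2π)) = 4.2962 → s = 4.2962

4.2962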